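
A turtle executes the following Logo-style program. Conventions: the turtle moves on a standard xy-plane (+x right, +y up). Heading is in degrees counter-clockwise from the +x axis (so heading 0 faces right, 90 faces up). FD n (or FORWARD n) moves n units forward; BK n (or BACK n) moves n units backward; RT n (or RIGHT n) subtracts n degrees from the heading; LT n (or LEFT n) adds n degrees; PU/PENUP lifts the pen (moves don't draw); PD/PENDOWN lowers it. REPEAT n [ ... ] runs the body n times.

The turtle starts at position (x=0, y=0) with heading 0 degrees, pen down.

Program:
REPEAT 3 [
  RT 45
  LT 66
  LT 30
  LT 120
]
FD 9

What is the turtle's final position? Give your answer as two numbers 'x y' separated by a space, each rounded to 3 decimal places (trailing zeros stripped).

Answer: -8.019 4.086

Derivation:
Executing turtle program step by step:
Start: pos=(0,0), heading=0, pen down
REPEAT 3 [
  -- iteration 1/3 --
  RT 45: heading 0 -> 315
  LT 66: heading 315 -> 21
  LT 30: heading 21 -> 51
  LT 120: heading 51 -> 171
  -- iteration 2/3 --
  RT 45: heading 171 -> 126
  LT 66: heading 126 -> 192
  LT 30: heading 192 -> 222
  LT 120: heading 222 -> 342
  -- iteration 3/3 --
  RT 45: heading 342 -> 297
  LT 66: heading 297 -> 3
  LT 30: heading 3 -> 33
  LT 120: heading 33 -> 153
]
FD 9: (0,0) -> (-8.019,4.086) [heading=153, draw]
Final: pos=(-8.019,4.086), heading=153, 1 segment(s) drawn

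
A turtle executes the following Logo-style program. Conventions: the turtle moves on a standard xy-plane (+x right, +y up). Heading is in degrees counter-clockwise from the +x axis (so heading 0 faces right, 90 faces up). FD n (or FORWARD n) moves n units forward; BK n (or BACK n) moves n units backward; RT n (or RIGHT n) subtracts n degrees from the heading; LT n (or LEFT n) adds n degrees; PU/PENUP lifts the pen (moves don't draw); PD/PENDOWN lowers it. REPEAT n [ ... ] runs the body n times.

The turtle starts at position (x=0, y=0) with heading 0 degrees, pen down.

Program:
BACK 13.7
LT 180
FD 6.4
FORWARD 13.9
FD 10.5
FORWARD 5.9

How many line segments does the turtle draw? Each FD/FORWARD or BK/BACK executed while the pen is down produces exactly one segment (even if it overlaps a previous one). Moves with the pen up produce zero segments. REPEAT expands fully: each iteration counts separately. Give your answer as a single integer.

Answer: 5

Derivation:
Executing turtle program step by step:
Start: pos=(0,0), heading=0, pen down
BK 13.7: (0,0) -> (-13.7,0) [heading=0, draw]
LT 180: heading 0 -> 180
FD 6.4: (-13.7,0) -> (-20.1,0) [heading=180, draw]
FD 13.9: (-20.1,0) -> (-34,0) [heading=180, draw]
FD 10.5: (-34,0) -> (-44.5,0) [heading=180, draw]
FD 5.9: (-44.5,0) -> (-50.4,0) [heading=180, draw]
Final: pos=(-50.4,0), heading=180, 5 segment(s) drawn
Segments drawn: 5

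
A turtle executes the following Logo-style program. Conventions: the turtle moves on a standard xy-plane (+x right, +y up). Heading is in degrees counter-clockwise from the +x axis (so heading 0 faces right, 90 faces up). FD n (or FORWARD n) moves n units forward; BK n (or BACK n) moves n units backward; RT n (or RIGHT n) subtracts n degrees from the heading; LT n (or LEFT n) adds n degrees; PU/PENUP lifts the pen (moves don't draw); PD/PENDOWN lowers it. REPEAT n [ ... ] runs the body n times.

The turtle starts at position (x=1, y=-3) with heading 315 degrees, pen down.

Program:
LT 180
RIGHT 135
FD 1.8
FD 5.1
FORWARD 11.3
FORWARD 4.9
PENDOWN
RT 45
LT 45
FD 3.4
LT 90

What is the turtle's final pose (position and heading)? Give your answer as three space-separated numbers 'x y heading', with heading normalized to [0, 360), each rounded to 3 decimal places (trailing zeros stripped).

Answer: 27.5 -3 90

Derivation:
Executing turtle program step by step:
Start: pos=(1,-3), heading=315, pen down
LT 180: heading 315 -> 135
RT 135: heading 135 -> 0
FD 1.8: (1,-3) -> (2.8,-3) [heading=0, draw]
FD 5.1: (2.8,-3) -> (7.9,-3) [heading=0, draw]
FD 11.3: (7.9,-3) -> (19.2,-3) [heading=0, draw]
FD 4.9: (19.2,-3) -> (24.1,-3) [heading=0, draw]
PD: pen down
RT 45: heading 0 -> 315
LT 45: heading 315 -> 0
FD 3.4: (24.1,-3) -> (27.5,-3) [heading=0, draw]
LT 90: heading 0 -> 90
Final: pos=(27.5,-3), heading=90, 5 segment(s) drawn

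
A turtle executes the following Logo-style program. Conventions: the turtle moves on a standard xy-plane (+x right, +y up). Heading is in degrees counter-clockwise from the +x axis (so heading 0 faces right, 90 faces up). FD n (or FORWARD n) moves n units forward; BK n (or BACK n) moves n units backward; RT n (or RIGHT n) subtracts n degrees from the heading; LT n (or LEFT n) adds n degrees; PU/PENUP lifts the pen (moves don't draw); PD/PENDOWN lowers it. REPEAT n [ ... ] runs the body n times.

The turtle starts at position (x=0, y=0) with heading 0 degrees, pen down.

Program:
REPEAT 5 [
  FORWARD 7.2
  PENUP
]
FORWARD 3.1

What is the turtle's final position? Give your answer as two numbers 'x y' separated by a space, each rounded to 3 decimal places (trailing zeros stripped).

Answer: 39.1 0

Derivation:
Executing turtle program step by step:
Start: pos=(0,0), heading=0, pen down
REPEAT 5 [
  -- iteration 1/5 --
  FD 7.2: (0,0) -> (7.2,0) [heading=0, draw]
  PU: pen up
  -- iteration 2/5 --
  FD 7.2: (7.2,0) -> (14.4,0) [heading=0, move]
  PU: pen up
  -- iteration 3/5 --
  FD 7.2: (14.4,0) -> (21.6,0) [heading=0, move]
  PU: pen up
  -- iteration 4/5 --
  FD 7.2: (21.6,0) -> (28.8,0) [heading=0, move]
  PU: pen up
  -- iteration 5/5 --
  FD 7.2: (28.8,0) -> (36,0) [heading=0, move]
  PU: pen up
]
FD 3.1: (36,0) -> (39.1,0) [heading=0, move]
Final: pos=(39.1,0), heading=0, 1 segment(s) drawn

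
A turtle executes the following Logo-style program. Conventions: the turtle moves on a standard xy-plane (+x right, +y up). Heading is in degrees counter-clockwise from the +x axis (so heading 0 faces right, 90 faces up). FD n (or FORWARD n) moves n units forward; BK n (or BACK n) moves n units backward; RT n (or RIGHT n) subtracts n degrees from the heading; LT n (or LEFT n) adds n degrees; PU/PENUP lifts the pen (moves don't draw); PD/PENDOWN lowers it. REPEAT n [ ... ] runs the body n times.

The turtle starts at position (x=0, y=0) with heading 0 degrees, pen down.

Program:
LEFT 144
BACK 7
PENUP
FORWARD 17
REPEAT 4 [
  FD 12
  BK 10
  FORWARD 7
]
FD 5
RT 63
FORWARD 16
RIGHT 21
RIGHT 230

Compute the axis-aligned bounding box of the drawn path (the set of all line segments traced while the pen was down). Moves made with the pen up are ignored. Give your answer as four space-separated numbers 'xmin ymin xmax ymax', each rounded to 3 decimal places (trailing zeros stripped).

Answer: 0 -4.114 5.663 0

Derivation:
Executing turtle program step by step:
Start: pos=(0,0), heading=0, pen down
LT 144: heading 0 -> 144
BK 7: (0,0) -> (5.663,-4.114) [heading=144, draw]
PU: pen up
FD 17: (5.663,-4.114) -> (-8.09,5.878) [heading=144, move]
REPEAT 4 [
  -- iteration 1/4 --
  FD 12: (-8.09,5.878) -> (-17.798,12.931) [heading=144, move]
  BK 10: (-17.798,12.931) -> (-9.708,7.053) [heading=144, move]
  FD 7: (-9.708,7.053) -> (-15.371,11.168) [heading=144, move]
  -- iteration 2/4 --
  FD 12: (-15.371,11.168) -> (-25.08,18.221) [heading=144, move]
  BK 10: (-25.08,18.221) -> (-16.989,12.343) [heading=144, move]
  FD 7: (-16.989,12.343) -> (-22.652,16.458) [heading=144, move]
  -- iteration 3/4 --
  FD 12: (-22.652,16.458) -> (-32.361,23.511) [heading=144, move]
  BK 10: (-32.361,23.511) -> (-24.271,17.634) [heading=144, move]
  FD 7: (-24.271,17.634) -> (-29.934,21.748) [heading=144, move]
  -- iteration 4/4 --
  FD 12: (-29.934,21.748) -> (-39.642,28.801) [heading=144, move]
  BK 10: (-39.642,28.801) -> (-31.552,22.924) [heading=144, move]
  FD 7: (-31.552,22.924) -> (-37.215,27.038) [heading=144, move]
]
FD 5: (-37.215,27.038) -> (-41.26,29.977) [heading=144, move]
RT 63: heading 144 -> 81
FD 16: (-41.26,29.977) -> (-38.757,45.78) [heading=81, move]
RT 21: heading 81 -> 60
RT 230: heading 60 -> 190
Final: pos=(-38.757,45.78), heading=190, 1 segment(s) drawn

Segment endpoints: x in {0, 5.663}, y in {-4.114, 0}
xmin=0, ymin=-4.114, xmax=5.663, ymax=0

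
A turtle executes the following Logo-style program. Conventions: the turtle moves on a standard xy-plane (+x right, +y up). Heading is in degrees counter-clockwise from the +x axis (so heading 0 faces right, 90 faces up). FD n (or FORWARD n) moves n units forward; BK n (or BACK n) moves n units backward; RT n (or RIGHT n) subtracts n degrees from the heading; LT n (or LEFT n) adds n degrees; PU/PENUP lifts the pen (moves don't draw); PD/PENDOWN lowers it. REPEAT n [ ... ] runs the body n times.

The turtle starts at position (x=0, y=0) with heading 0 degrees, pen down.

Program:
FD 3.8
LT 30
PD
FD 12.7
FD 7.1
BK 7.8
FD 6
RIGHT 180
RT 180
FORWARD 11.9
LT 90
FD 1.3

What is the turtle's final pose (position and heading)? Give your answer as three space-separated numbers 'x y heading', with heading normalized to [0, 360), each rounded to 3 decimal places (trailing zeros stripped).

Executing turtle program step by step:
Start: pos=(0,0), heading=0, pen down
FD 3.8: (0,0) -> (3.8,0) [heading=0, draw]
LT 30: heading 0 -> 30
PD: pen down
FD 12.7: (3.8,0) -> (14.799,6.35) [heading=30, draw]
FD 7.1: (14.799,6.35) -> (20.947,9.9) [heading=30, draw]
BK 7.8: (20.947,9.9) -> (14.192,6) [heading=30, draw]
FD 6: (14.192,6) -> (19.388,9) [heading=30, draw]
RT 180: heading 30 -> 210
RT 180: heading 210 -> 30
FD 11.9: (19.388,9) -> (29.694,14.95) [heading=30, draw]
LT 90: heading 30 -> 120
FD 1.3: (29.694,14.95) -> (29.044,16.076) [heading=120, draw]
Final: pos=(29.044,16.076), heading=120, 7 segment(s) drawn

Answer: 29.044 16.076 120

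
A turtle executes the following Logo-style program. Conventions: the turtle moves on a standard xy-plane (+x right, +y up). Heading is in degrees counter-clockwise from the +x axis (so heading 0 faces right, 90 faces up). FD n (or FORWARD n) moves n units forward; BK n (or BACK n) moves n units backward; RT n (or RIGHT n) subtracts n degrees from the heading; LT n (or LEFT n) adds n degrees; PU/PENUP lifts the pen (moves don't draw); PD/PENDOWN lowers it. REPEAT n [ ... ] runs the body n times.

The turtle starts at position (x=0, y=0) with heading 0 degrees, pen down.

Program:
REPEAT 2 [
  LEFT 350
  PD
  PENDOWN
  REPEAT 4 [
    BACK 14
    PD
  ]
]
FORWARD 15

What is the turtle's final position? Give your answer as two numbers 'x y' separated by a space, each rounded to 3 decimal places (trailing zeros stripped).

Executing turtle program step by step:
Start: pos=(0,0), heading=0, pen down
REPEAT 2 [
  -- iteration 1/2 --
  LT 350: heading 0 -> 350
  PD: pen down
  PD: pen down
  REPEAT 4 [
    -- iteration 1/4 --
    BK 14: (0,0) -> (-13.787,2.431) [heading=350, draw]
    PD: pen down
    -- iteration 2/4 --
    BK 14: (-13.787,2.431) -> (-27.575,4.862) [heading=350, draw]
    PD: pen down
    -- iteration 3/4 --
    BK 14: (-27.575,4.862) -> (-41.362,7.293) [heading=350, draw]
    PD: pen down
    -- iteration 4/4 --
    BK 14: (-41.362,7.293) -> (-55.149,9.724) [heading=350, draw]
    PD: pen down
  ]
  -- iteration 2/2 --
  LT 350: heading 350 -> 340
  PD: pen down
  PD: pen down
  REPEAT 4 [
    -- iteration 1/4 --
    BK 14: (-55.149,9.724) -> (-68.305,14.513) [heading=340, draw]
    PD: pen down
    -- iteration 2/4 --
    BK 14: (-68.305,14.513) -> (-81.461,19.301) [heading=340, draw]
    PD: pen down
    -- iteration 3/4 --
    BK 14: (-81.461,19.301) -> (-94.616,24.089) [heading=340, draw]
    PD: pen down
    -- iteration 4/4 --
    BK 14: (-94.616,24.089) -> (-107.772,28.877) [heading=340, draw]
    PD: pen down
  ]
]
FD 15: (-107.772,28.877) -> (-93.677,23.747) [heading=340, draw]
Final: pos=(-93.677,23.747), heading=340, 9 segment(s) drawn

Answer: -93.677 23.747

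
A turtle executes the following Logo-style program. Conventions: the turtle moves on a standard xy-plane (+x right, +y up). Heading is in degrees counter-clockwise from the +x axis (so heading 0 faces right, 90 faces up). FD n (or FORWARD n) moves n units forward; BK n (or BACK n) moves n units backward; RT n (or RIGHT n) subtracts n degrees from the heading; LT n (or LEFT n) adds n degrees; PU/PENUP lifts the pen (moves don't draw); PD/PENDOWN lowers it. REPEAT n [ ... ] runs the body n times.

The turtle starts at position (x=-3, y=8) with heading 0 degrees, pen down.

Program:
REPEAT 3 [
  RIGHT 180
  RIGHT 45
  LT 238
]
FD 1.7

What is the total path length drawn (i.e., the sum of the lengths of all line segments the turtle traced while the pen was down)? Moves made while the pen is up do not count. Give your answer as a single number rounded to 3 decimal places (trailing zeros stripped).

Executing turtle program step by step:
Start: pos=(-3,8), heading=0, pen down
REPEAT 3 [
  -- iteration 1/3 --
  RT 180: heading 0 -> 180
  RT 45: heading 180 -> 135
  LT 238: heading 135 -> 13
  -- iteration 2/3 --
  RT 180: heading 13 -> 193
  RT 45: heading 193 -> 148
  LT 238: heading 148 -> 26
  -- iteration 3/3 --
  RT 180: heading 26 -> 206
  RT 45: heading 206 -> 161
  LT 238: heading 161 -> 39
]
FD 1.7: (-3,8) -> (-1.679,9.07) [heading=39, draw]
Final: pos=(-1.679,9.07), heading=39, 1 segment(s) drawn

Segment lengths:
  seg 1: (-3,8) -> (-1.679,9.07), length = 1.7
Total = 1.7

Answer: 1.7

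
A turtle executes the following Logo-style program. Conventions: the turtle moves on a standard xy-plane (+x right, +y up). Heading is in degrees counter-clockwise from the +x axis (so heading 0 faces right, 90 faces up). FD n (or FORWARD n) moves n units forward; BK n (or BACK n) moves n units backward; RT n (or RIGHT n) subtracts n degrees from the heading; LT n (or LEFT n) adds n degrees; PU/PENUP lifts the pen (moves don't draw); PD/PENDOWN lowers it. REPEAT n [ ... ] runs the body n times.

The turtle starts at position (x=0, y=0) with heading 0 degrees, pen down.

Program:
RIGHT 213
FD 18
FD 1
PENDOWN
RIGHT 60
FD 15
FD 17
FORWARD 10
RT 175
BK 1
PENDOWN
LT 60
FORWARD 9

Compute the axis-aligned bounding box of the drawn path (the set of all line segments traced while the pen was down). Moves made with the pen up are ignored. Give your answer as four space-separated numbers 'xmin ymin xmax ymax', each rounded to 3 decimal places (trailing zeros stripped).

Answer: -15.935 0 0 53.29

Derivation:
Executing turtle program step by step:
Start: pos=(0,0), heading=0, pen down
RT 213: heading 0 -> 147
FD 18: (0,0) -> (-15.096,9.804) [heading=147, draw]
FD 1: (-15.096,9.804) -> (-15.935,10.348) [heading=147, draw]
PD: pen down
RT 60: heading 147 -> 87
FD 15: (-15.935,10.348) -> (-15.15,25.328) [heading=87, draw]
FD 17: (-15.15,25.328) -> (-14.26,42.304) [heading=87, draw]
FD 10: (-14.26,42.304) -> (-13.737,52.291) [heading=87, draw]
RT 175: heading 87 -> 272
BK 1: (-13.737,52.291) -> (-13.772,53.29) [heading=272, draw]
PD: pen down
LT 60: heading 272 -> 332
FD 9: (-13.772,53.29) -> (-5.825,49.065) [heading=332, draw]
Final: pos=(-5.825,49.065), heading=332, 7 segment(s) drawn

Segment endpoints: x in {-15.935, -15.15, -15.096, -14.26, -13.772, -13.737, -5.825, 0}, y in {0, 9.804, 10.348, 25.328, 42.304, 49.065, 52.291, 53.29}
xmin=-15.935, ymin=0, xmax=0, ymax=53.29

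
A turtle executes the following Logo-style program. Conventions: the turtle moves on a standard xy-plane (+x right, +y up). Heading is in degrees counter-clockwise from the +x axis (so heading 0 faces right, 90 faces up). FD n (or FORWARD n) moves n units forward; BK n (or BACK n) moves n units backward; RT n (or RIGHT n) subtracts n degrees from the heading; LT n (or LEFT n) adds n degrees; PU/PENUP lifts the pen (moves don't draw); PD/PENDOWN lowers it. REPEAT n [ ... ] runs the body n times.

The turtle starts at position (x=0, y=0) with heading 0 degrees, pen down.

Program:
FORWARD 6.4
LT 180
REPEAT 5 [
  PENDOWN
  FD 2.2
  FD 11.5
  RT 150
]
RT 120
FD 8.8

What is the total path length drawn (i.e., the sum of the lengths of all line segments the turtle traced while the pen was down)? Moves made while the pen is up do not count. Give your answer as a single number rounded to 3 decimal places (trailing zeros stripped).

Executing turtle program step by step:
Start: pos=(0,0), heading=0, pen down
FD 6.4: (0,0) -> (6.4,0) [heading=0, draw]
LT 180: heading 0 -> 180
REPEAT 5 [
  -- iteration 1/5 --
  PD: pen down
  FD 2.2: (6.4,0) -> (4.2,0) [heading=180, draw]
  FD 11.5: (4.2,0) -> (-7.3,0) [heading=180, draw]
  RT 150: heading 180 -> 30
  -- iteration 2/5 --
  PD: pen down
  FD 2.2: (-7.3,0) -> (-5.395,1.1) [heading=30, draw]
  FD 11.5: (-5.395,1.1) -> (4.565,6.85) [heading=30, draw]
  RT 150: heading 30 -> 240
  -- iteration 3/5 --
  PD: pen down
  FD 2.2: (4.565,6.85) -> (3.465,4.945) [heading=240, draw]
  FD 11.5: (3.465,4.945) -> (-2.285,-5.015) [heading=240, draw]
  RT 150: heading 240 -> 90
  -- iteration 4/5 --
  PD: pen down
  FD 2.2: (-2.285,-5.015) -> (-2.285,-2.815) [heading=90, draw]
  FD 11.5: (-2.285,-2.815) -> (-2.285,8.685) [heading=90, draw]
  RT 150: heading 90 -> 300
  -- iteration 5/5 --
  PD: pen down
  FD 2.2: (-2.285,8.685) -> (-1.185,6.78) [heading=300, draw]
  FD 11.5: (-1.185,6.78) -> (4.565,-3.179) [heading=300, draw]
  RT 150: heading 300 -> 150
]
RT 120: heading 150 -> 30
FD 8.8: (4.565,-3.179) -> (12.186,1.221) [heading=30, draw]
Final: pos=(12.186,1.221), heading=30, 12 segment(s) drawn

Segment lengths:
  seg 1: (0,0) -> (6.4,0), length = 6.4
  seg 2: (6.4,0) -> (4.2,0), length = 2.2
  seg 3: (4.2,0) -> (-7.3,0), length = 11.5
  seg 4: (-7.3,0) -> (-5.395,1.1), length = 2.2
  seg 5: (-5.395,1.1) -> (4.565,6.85), length = 11.5
  seg 6: (4.565,6.85) -> (3.465,4.945), length = 2.2
  seg 7: (3.465,4.945) -> (-2.285,-5.015), length = 11.5
  seg 8: (-2.285,-5.015) -> (-2.285,-2.815), length = 2.2
  seg 9: (-2.285,-2.815) -> (-2.285,8.685), length = 11.5
  seg 10: (-2.285,8.685) -> (-1.185,6.78), length = 2.2
  seg 11: (-1.185,6.78) -> (4.565,-3.179), length = 11.5
  seg 12: (4.565,-3.179) -> (12.186,1.221), length = 8.8
Total = 83.7

Answer: 83.7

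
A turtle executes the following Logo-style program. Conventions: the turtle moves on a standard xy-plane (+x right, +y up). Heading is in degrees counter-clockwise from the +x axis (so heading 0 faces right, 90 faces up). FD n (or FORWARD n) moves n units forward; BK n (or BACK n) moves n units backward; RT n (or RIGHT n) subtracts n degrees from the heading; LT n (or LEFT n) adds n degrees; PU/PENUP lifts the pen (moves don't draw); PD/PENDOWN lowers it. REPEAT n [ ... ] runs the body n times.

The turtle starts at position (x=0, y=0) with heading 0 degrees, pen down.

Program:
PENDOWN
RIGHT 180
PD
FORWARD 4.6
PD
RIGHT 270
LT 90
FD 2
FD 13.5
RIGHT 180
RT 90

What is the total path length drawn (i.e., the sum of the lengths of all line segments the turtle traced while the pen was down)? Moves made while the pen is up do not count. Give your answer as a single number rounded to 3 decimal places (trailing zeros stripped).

Executing turtle program step by step:
Start: pos=(0,0), heading=0, pen down
PD: pen down
RT 180: heading 0 -> 180
PD: pen down
FD 4.6: (0,0) -> (-4.6,0) [heading=180, draw]
PD: pen down
RT 270: heading 180 -> 270
LT 90: heading 270 -> 0
FD 2: (-4.6,0) -> (-2.6,0) [heading=0, draw]
FD 13.5: (-2.6,0) -> (10.9,0) [heading=0, draw]
RT 180: heading 0 -> 180
RT 90: heading 180 -> 90
Final: pos=(10.9,0), heading=90, 3 segment(s) drawn

Segment lengths:
  seg 1: (0,0) -> (-4.6,0), length = 4.6
  seg 2: (-4.6,0) -> (-2.6,0), length = 2
  seg 3: (-2.6,0) -> (10.9,0), length = 13.5
Total = 20.1

Answer: 20.1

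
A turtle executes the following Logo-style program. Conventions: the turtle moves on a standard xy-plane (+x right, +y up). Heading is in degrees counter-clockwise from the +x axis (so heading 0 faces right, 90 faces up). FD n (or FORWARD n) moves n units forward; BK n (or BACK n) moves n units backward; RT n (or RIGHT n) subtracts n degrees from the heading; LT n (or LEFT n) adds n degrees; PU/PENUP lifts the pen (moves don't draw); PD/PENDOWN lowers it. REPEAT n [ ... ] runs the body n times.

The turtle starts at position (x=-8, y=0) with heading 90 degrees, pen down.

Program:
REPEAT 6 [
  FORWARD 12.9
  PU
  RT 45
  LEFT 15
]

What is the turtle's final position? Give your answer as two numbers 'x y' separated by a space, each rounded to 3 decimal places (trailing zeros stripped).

Executing turtle program step by step:
Start: pos=(-8,0), heading=90, pen down
REPEAT 6 [
  -- iteration 1/6 --
  FD 12.9: (-8,0) -> (-8,12.9) [heading=90, draw]
  PU: pen up
  RT 45: heading 90 -> 45
  LT 15: heading 45 -> 60
  -- iteration 2/6 --
  FD 12.9: (-8,12.9) -> (-1.55,24.072) [heading=60, move]
  PU: pen up
  RT 45: heading 60 -> 15
  LT 15: heading 15 -> 30
  -- iteration 3/6 --
  FD 12.9: (-1.55,24.072) -> (9.622,30.522) [heading=30, move]
  PU: pen up
  RT 45: heading 30 -> 345
  LT 15: heading 345 -> 0
  -- iteration 4/6 --
  FD 12.9: (9.622,30.522) -> (22.522,30.522) [heading=0, move]
  PU: pen up
  RT 45: heading 0 -> 315
  LT 15: heading 315 -> 330
  -- iteration 5/6 --
  FD 12.9: (22.522,30.522) -> (33.693,24.072) [heading=330, move]
  PU: pen up
  RT 45: heading 330 -> 285
  LT 15: heading 285 -> 300
  -- iteration 6/6 --
  FD 12.9: (33.693,24.072) -> (40.143,12.9) [heading=300, move]
  PU: pen up
  RT 45: heading 300 -> 255
  LT 15: heading 255 -> 270
]
Final: pos=(40.143,12.9), heading=270, 1 segment(s) drawn

Answer: 40.143 12.9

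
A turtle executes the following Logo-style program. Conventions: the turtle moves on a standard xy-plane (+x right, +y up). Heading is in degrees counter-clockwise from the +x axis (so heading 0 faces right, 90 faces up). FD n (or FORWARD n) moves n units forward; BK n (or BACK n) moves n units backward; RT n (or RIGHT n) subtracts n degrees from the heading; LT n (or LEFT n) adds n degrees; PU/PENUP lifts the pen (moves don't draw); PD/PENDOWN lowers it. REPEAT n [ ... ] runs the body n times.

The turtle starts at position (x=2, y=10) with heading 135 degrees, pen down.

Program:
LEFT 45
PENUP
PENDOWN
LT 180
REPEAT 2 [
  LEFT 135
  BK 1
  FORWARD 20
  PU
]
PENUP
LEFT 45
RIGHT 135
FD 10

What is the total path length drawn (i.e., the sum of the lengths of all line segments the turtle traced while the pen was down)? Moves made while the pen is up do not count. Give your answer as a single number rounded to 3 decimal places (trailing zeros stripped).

Answer: 21

Derivation:
Executing turtle program step by step:
Start: pos=(2,10), heading=135, pen down
LT 45: heading 135 -> 180
PU: pen up
PD: pen down
LT 180: heading 180 -> 0
REPEAT 2 [
  -- iteration 1/2 --
  LT 135: heading 0 -> 135
  BK 1: (2,10) -> (2.707,9.293) [heading=135, draw]
  FD 20: (2.707,9.293) -> (-11.435,23.435) [heading=135, draw]
  PU: pen up
  -- iteration 2/2 --
  LT 135: heading 135 -> 270
  BK 1: (-11.435,23.435) -> (-11.435,24.435) [heading=270, move]
  FD 20: (-11.435,24.435) -> (-11.435,4.435) [heading=270, move]
  PU: pen up
]
PU: pen up
LT 45: heading 270 -> 315
RT 135: heading 315 -> 180
FD 10: (-11.435,4.435) -> (-21.435,4.435) [heading=180, move]
Final: pos=(-21.435,4.435), heading=180, 2 segment(s) drawn

Segment lengths:
  seg 1: (2,10) -> (2.707,9.293), length = 1
  seg 2: (2.707,9.293) -> (-11.435,23.435), length = 20
Total = 21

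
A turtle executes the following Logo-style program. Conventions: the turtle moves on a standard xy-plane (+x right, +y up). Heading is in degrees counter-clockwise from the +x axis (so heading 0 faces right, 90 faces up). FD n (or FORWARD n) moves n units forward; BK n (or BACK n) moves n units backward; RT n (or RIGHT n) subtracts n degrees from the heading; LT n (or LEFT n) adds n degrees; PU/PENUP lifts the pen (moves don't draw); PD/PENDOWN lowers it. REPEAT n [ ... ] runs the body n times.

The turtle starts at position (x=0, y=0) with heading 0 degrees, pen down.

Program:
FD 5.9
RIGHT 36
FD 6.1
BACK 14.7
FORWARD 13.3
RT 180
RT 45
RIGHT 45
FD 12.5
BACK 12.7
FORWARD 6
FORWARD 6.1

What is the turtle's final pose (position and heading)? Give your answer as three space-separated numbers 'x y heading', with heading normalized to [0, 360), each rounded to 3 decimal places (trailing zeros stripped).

Answer: 16.697 6.865 54

Derivation:
Executing turtle program step by step:
Start: pos=(0,0), heading=0, pen down
FD 5.9: (0,0) -> (5.9,0) [heading=0, draw]
RT 36: heading 0 -> 324
FD 6.1: (5.9,0) -> (10.835,-3.585) [heading=324, draw]
BK 14.7: (10.835,-3.585) -> (-1.058,5.055) [heading=324, draw]
FD 13.3: (-1.058,5.055) -> (9.702,-2.763) [heading=324, draw]
RT 180: heading 324 -> 144
RT 45: heading 144 -> 99
RT 45: heading 99 -> 54
FD 12.5: (9.702,-2.763) -> (17.05,7.35) [heading=54, draw]
BK 12.7: (17.05,7.35) -> (9.585,-2.924) [heading=54, draw]
FD 6: (9.585,-2.924) -> (13.112,1.93) [heading=54, draw]
FD 6.1: (13.112,1.93) -> (16.697,6.865) [heading=54, draw]
Final: pos=(16.697,6.865), heading=54, 8 segment(s) drawn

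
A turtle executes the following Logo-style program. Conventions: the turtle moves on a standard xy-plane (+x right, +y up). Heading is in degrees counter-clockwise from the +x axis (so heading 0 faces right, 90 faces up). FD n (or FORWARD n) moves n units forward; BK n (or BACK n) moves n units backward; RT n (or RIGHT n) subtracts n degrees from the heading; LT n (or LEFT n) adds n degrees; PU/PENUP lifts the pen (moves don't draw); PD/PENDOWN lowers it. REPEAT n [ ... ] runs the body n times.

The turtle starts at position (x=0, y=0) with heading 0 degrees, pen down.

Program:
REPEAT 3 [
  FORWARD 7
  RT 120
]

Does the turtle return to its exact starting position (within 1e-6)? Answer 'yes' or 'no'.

Executing turtle program step by step:
Start: pos=(0,0), heading=0, pen down
REPEAT 3 [
  -- iteration 1/3 --
  FD 7: (0,0) -> (7,0) [heading=0, draw]
  RT 120: heading 0 -> 240
  -- iteration 2/3 --
  FD 7: (7,0) -> (3.5,-6.062) [heading=240, draw]
  RT 120: heading 240 -> 120
  -- iteration 3/3 --
  FD 7: (3.5,-6.062) -> (0,0) [heading=120, draw]
  RT 120: heading 120 -> 0
]
Final: pos=(0,0), heading=0, 3 segment(s) drawn

Start position: (0, 0)
Final position: (0, 0)
Distance = 0; < 1e-6 -> CLOSED

Answer: yes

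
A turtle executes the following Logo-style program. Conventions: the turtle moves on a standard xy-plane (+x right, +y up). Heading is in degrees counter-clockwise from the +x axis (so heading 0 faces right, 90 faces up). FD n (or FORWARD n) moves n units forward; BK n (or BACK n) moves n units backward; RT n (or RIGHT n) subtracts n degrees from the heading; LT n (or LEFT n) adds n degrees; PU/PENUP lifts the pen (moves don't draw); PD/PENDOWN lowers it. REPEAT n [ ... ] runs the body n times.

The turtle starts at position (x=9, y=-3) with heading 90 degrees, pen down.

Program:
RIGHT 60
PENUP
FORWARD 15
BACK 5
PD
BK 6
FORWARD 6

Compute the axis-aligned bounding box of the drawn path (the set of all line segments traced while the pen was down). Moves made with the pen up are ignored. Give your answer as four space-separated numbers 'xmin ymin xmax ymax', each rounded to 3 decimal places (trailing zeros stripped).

Answer: 12.464 -1 17.66 2

Derivation:
Executing turtle program step by step:
Start: pos=(9,-3), heading=90, pen down
RT 60: heading 90 -> 30
PU: pen up
FD 15: (9,-3) -> (21.99,4.5) [heading=30, move]
BK 5: (21.99,4.5) -> (17.66,2) [heading=30, move]
PD: pen down
BK 6: (17.66,2) -> (12.464,-1) [heading=30, draw]
FD 6: (12.464,-1) -> (17.66,2) [heading=30, draw]
Final: pos=(17.66,2), heading=30, 2 segment(s) drawn

Segment endpoints: x in {12.464, 17.66}, y in {-1, 2}
xmin=12.464, ymin=-1, xmax=17.66, ymax=2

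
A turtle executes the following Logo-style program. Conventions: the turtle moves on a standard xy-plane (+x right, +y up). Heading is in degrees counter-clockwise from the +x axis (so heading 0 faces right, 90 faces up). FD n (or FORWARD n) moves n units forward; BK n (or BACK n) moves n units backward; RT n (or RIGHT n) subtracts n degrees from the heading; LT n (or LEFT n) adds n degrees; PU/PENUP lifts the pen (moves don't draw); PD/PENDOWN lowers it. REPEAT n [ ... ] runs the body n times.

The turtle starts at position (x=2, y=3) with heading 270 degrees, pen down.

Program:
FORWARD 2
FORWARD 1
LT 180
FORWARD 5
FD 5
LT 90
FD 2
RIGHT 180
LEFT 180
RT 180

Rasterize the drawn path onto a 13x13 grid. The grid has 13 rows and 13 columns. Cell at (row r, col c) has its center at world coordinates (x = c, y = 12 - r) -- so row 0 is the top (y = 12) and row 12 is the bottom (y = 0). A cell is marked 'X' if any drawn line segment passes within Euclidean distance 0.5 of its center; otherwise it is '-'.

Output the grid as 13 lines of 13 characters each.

Answer: -------------
-------------
XXX----------
--X----------
--X----------
--X----------
--X----------
--X----------
--X----------
--X----------
--X----------
--X----------
--X----------

Derivation:
Segment 0: (2,3) -> (2,1)
Segment 1: (2,1) -> (2,0)
Segment 2: (2,0) -> (2,5)
Segment 3: (2,5) -> (2,10)
Segment 4: (2,10) -> (0,10)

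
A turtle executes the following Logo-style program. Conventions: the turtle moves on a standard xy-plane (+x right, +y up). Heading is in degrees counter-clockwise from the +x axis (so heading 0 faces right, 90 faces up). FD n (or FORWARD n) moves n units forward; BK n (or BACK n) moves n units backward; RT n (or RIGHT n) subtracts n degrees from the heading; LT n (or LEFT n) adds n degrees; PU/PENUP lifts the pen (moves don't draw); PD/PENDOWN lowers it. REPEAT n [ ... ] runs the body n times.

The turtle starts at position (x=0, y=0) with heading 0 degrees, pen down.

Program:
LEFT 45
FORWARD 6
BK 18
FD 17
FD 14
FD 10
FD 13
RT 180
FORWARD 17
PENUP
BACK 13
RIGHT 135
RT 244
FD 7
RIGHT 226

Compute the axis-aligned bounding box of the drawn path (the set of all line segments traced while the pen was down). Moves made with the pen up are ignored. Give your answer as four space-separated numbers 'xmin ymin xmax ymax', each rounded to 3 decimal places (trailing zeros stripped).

Answer: -8.485 -8.485 29.698 29.698

Derivation:
Executing turtle program step by step:
Start: pos=(0,0), heading=0, pen down
LT 45: heading 0 -> 45
FD 6: (0,0) -> (4.243,4.243) [heading=45, draw]
BK 18: (4.243,4.243) -> (-8.485,-8.485) [heading=45, draw]
FD 17: (-8.485,-8.485) -> (3.536,3.536) [heading=45, draw]
FD 14: (3.536,3.536) -> (13.435,13.435) [heading=45, draw]
FD 10: (13.435,13.435) -> (20.506,20.506) [heading=45, draw]
FD 13: (20.506,20.506) -> (29.698,29.698) [heading=45, draw]
RT 180: heading 45 -> 225
FD 17: (29.698,29.698) -> (17.678,17.678) [heading=225, draw]
PU: pen up
BK 13: (17.678,17.678) -> (26.87,26.87) [heading=225, move]
RT 135: heading 225 -> 90
RT 244: heading 90 -> 206
FD 7: (26.87,26.87) -> (20.578,23.801) [heading=206, move]
RT 226: heading 206 -> 340
Final: pos=(20.578,23.801), heading=340, 7 segment(s) drawn

Segment endpoints: x in {-8.485, 0, 3.536, 4.243, 13.435, 17.678, 20.506, 29.698}, y in {-8.485, 0, 3.536, 4.243, 13.435, 17.678, 20.506, 29.698}
xmin=-8.485, ymin=-8.485, xmax=29.698, ymax=29.698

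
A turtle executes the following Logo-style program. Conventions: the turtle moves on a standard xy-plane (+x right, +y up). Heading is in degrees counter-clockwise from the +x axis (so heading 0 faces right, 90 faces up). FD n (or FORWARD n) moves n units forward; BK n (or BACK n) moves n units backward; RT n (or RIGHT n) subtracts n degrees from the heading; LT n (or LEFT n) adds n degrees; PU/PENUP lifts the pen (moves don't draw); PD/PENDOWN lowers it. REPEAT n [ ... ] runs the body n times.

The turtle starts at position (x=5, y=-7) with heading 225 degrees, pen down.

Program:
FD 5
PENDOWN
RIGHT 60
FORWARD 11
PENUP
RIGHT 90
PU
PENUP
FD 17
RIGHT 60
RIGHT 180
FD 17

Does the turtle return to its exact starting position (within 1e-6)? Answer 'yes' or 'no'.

Executing turtle program step by step:
Start: pos=(5,-7), heading=225, pen down
FD 5: (5,-7) -> (1.464,-10.536) [heading=225, draw]
PD: pen down
RT 60: heading 225 -> 165
FD 11: (1.464,-10.536) -> (-9.161,-7.689) [heading=165, draw]
PU: pen up
RT 90: heading 165 -> 75
PU: pen up
PU: pen up
FD 17: (-9.161,-7.689) -> (-4.761,8.732) [heading=75, move]
RT 60: heading 75 -> 15
RT 180: heading 15 -> 195
FD 17: (-4.761,8.732) -> (-21.182,4.332) [heading=195, move]
Final: pos=(-21.182,4.332), heading=195, 2 segment(s) drawn

Start position: (5, -7)
Final position: (-21.182, 4.332)
Distance = 28.529; >= 1e-6 -> NOT closed

Answer: no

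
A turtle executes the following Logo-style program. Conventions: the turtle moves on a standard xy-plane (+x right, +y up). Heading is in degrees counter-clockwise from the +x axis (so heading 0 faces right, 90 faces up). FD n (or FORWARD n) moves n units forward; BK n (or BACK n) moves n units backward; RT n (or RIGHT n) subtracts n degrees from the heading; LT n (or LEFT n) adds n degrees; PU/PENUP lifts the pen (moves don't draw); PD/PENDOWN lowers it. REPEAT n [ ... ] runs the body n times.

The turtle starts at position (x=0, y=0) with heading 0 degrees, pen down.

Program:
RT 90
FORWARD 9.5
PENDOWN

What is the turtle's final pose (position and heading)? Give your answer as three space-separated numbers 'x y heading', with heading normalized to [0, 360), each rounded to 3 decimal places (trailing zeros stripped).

Executing turtle program step by step:
Start: pos=(0,0), heading=0, pen down
RT 90: heading 0 -> 270
FD 9.5: (0,0) -> (0,-9.5) [heading=270, draw]
PD: pen down
Final: pos=(0,-9.5), heading=270, 1 segment(s) drawn

Answer: 0 -9.5 270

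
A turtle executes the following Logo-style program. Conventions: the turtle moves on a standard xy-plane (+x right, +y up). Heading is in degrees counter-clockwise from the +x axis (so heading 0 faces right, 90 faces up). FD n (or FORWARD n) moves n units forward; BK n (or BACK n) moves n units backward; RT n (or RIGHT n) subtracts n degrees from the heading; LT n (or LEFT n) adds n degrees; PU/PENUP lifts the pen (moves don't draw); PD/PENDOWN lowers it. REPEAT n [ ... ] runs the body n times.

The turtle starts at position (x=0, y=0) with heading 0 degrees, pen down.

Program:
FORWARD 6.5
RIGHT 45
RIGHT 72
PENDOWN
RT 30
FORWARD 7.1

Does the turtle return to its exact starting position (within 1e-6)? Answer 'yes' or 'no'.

Answer: no

Derivation:
Executing turtle program step by step:
Start: pos=(0,0), heading=0, pen down
FD 6.5: (0,0) -> (6.5,0) [heading=0, draw]
RT 45: heading 0 -> 315
RT 72: heading 315 -> 243
PD: pen down
RT 30: heading 243 -> 213
FD 7.1: (6.5,0) -> (0.545,-3.867) [heading=213, draw]
Final: pos=(0.545,-3.867), heading=213, 2 segment(s) drawn

Start position: (0, 0)
Final position: (0.545, -3.867)
Distance = 3.905; >= 1e-6 -> NOT closed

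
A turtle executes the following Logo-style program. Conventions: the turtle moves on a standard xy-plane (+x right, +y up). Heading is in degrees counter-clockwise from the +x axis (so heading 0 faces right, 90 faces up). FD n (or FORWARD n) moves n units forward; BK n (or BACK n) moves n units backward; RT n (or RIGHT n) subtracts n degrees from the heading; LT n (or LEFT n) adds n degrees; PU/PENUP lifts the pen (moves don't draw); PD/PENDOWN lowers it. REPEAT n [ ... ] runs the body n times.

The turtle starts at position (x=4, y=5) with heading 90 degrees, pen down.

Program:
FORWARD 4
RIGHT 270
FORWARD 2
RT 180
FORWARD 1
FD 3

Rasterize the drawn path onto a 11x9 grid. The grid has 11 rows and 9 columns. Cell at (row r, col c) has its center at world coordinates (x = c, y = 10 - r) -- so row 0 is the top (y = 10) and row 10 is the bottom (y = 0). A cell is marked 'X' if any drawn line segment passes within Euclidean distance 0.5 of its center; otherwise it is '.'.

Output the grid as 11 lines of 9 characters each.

Answer: .........
..XXXXX..
....X....
....X....
....X....
....X....
.........
.........
.........
.........
.........

Derivation:
Segment 0: (4,5) -> (4,9)
Segment 1: (4,9) -> (2,9)
Segment 2: (2,9) -> (3,9)
Segment 3: (3,9) -> (6,9)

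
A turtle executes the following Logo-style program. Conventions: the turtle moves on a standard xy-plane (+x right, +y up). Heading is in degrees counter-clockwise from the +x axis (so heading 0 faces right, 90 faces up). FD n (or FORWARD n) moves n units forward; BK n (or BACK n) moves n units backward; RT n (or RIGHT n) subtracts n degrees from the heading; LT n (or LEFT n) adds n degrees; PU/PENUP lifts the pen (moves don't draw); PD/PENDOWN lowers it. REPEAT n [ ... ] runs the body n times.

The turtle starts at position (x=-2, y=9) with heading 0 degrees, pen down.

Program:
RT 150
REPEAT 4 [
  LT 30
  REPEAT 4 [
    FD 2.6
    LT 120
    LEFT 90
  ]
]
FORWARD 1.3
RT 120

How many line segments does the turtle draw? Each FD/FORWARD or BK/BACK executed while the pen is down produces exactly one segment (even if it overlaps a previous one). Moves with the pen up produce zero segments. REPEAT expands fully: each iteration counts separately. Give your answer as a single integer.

Answer: 17

Derivation:
Executing turtle program step by step:
Start: pos=(-2,9), heading=0, pen down
RT 150: heading 0 -> 210
REPEAT 4 [
  -- iteration 1/4 --
  LT 30: heading 210 -> 240
  REPEAT 4 [
    -- iteration 1/4 --
    FD 2.6: (-2,9) -> (-3.3,6.748) [heading=240, draw]
    LT 120: heading 240 -> 0
    LT 90: heading 0 -> 90
    -- iteration 2/4 --
    FD 2.6: (-3.3,6.748) -> (-3.3,9.348) [heading=90, draw]
    LT 120: heading 90 -> 210
    LT 90: heading 210 -> 300
    -- iteration 3/4 --
    FD 2.6: (-3.3,9.348) -> (-2,7.097) [heading=300, draw]
    LT 120: heading 300 -> 60
    LT 90: heading 60 -> 150
    -- iteration 4/4 --
    FD 2.6: (-2,7.097) -> (-4.252,8.397) [heading=150, draw]
    LT 120: heading 150 -> 270
    LT 90: heading 270 -> 0
  ]
  -- iteration 2/4 --
  LT 30: heading 0 -> 30
  REPEAT 4 [
    -- iteration 1/4 --
    FD 2.6: (-4.252,8.397) -> (-2,9.697) [heading=30, draw]
    LT 120: heading 30 -> 150
    LT 90: heading 150 -> 240
    -- iteration 2/4 --
    FD 2.6: (-2,9.697) -> (-3.3,7.445) [heading=240, draw]
    LT 120: heading 240 -> 0
    LT 90: heading 0 -> 90
    -- iteration 3/4 --
    FD 2.6: (-3.3,7.445) -> (-3.3,10.045) [heading=90, draw]
    LT 120: heading 90 -> 210
    LT 90: heading 210 -> 300
    -- iteration 4/4 --
    FD 2.6: (-3.3,10.045) -> (-2,7.793) [heading=300, draw]
    LT 120: heading 300 -> 60
    LT 90: heading 60 -> 150
  ]
  -- iteration 3/4 --
  LT 30: heading 150 -> 180
  REPEAT 4 [
    -- iteration 1/4 --
    FD 2.6: (-2,7.793) -> (-4.6,7.793) [heading=180, draw]
    LT 120: heading 180 -> 300
    LT 90: heading 300 -> 30
    -- iteration 2/4 --
    FD 2.6: (-4.6,7.793) -> (-2.348,9.093) [heading=30, draw]
    LT 120: heading 30 -> 150
    LT 90: heading 150 -> 240
    -- iteration 3/4 --
    FD 2.6: (-2.348,9.093) -> (-3.648,6.842) [heading=240, draw]
    LT 120: heading 240 -> 0
    LT 90: heading 0 -> 90
    -- iteration 4/4 --
    FD 2.6: (-3.648,6.842) -> (-3.648,9.442) [heading=90, draw]
    LT 120: heading 90 -> 210
    LT 90: heading 210 -> 300
  ]
  -- iteration 4/4 --
  LT 30: heading 300 -> 330
  REPEAT 4 [
    -- iteration 1/4 --
    FD 2.6: (-3.648,9.442) -> (-1.397,8.142) [heading=330, draw]
    LT 120: heading 330 -> 90
    LT 90: heading 90 -> 180
    -- iteration 2/4 --
    FD 2.6: (-1.397,8.142) -> (-3.997,8.142) [heading=180, draw]
    LT 120: heading 180 -> 300
    LT 90: heading 300 -> 30
    -- iteration 3/4 --
    FD 2.6: (-3.997,8.142) -> (-1.745,9.442) [heading=30, draw]
    LT 120: heading 30 -> 150
    LT 90: heading 150 -> 240
    -- iteration 4/4 --
    FD 2.6: (-1.745,9.442) -> (-3.045,7.19) [heading=240, draw]
    LT 120: heading 240 -> 0
    LT 90: heading 0 -> 90
  ]
]
FD 1.3: (-3.045,7.19) -> (-3.045,8.49) [heading=90, draw]
RT 120: heading 90 -> 330
Final: pos=(-3.045,8.49), heading=330, 17 segment(s) drawn
Segments drawn: 17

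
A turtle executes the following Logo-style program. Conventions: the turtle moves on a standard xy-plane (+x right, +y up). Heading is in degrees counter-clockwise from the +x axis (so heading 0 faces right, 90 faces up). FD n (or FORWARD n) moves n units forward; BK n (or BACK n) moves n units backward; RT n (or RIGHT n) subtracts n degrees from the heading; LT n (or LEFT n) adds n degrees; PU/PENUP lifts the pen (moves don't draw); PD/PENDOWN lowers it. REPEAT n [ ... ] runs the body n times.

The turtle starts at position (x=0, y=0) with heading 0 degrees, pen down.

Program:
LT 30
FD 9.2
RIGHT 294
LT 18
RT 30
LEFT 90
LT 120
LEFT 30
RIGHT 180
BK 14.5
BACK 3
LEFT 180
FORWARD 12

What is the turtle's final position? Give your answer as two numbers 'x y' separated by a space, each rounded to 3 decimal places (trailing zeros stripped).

Answer: 31.833 -12.74

Derivation:
Executing turtle program step by step:
Start: pos=(0,0), heading=0, pen down
LT 30: heading 0 -> 30
FD 9.2: (0,0) -> (7.967,4.6) [heading=30, draw]
RT 294: heading 30 -> 96
LT 18: heading 96 -> 114
RT 30: heading 114 -> 84
LT 90: heading 84 -> 174
LT 120: heading 174 -> 294
LT 30: heading 294 -> 324
RT 180: heading 324 -> 144
BK 14.5: (7.967,4.6) -> (19.698,-3.923) [heading=144, draw]
BK 3: (19.698,-3.923) -> (22.125,-5.686) [heading=144, draw]
LT 180: heading 144 -> 324
FD 12: (22.125,-5.686) -> (31.833,-12.74) [heading=324, draw]
Final: pos=(31.833,-12.74), heading=324, 4 segment(s) drawn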